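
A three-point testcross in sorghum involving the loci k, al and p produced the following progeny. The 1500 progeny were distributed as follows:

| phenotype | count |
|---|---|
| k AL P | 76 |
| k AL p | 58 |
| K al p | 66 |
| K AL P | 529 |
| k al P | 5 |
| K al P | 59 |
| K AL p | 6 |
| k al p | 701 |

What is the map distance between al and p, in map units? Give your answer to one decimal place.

8.5 map units

The two most frequent reciprocal classes, K AL P and k al p, are the parental types, so the F1 was K AL P / k al p.
The two rarest classes, K AL p and k al P, are the double crossovers. Comparing them with the parentals, only the p allele has switched, so p is the middle locus and the order is al – p – k.
Crossovers in the al–p interval produce the single-crossover classes K al P and k AL p (59 + 58 = 117) plus the double crossovers (11).
RF(al–p) = (117 + 11) / 1500 = 128/1500 = 0.0853 → 8.5 map units.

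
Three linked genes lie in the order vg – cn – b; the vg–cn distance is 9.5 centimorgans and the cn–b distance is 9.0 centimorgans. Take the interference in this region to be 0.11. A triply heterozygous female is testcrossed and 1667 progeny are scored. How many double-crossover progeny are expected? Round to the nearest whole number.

13

Map distances give recombination frequencies of 0.095 and 0.090 for the two intervals.
With interference 0.11 (so coincidence = 0.89), expected double-crossover frequency = 0.095 × 0.090 × 0.89 = 0.00761.
Expected number = 0.00761 × 1667 = 12.69 ≈ 13.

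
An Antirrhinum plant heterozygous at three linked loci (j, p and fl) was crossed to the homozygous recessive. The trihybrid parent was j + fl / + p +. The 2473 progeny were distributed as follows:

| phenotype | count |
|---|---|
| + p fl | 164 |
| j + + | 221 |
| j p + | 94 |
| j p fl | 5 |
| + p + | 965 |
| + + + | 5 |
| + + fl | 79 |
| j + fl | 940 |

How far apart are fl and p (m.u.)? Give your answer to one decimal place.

16.0 m.u.

The two rarest classes, j p fl and + + +, are the double crossovers. Comparing them with the parentals, only the p allele has switched, so p is the middle locus and the order is j – p – fl.
Crossovers in the p–fl interval produce the single-crossover classes j + + and + p fl (221 + 164 = 385) plus the double crossovers (10).
RF(p–fl) = (385 + 10) / 2473 = 395/2473 = 0.1597 → 16.0 m.u.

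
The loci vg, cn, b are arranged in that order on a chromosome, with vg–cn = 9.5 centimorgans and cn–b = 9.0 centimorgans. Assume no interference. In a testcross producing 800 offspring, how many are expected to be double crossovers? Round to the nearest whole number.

7

Map distances give recombination frequencies of 0.095 and 0.090 for the two intervals.
With no interference, expected double-crossover frequency = 0.095 × 0.090 = 0.00855.
Expected number = 0.00855 × 800 = 6.84 ≈ 7.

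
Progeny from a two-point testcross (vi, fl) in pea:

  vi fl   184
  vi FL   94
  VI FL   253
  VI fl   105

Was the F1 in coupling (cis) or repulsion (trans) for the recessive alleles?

The two most frequent classes are VI FL (253) and vi fl (184); these are the parental (non-recombinant) types.
So the F1 carried VI FL on one chromosome and vi fl on the other — the recessive alleles are on the same chromosome (cis / coupling).

cis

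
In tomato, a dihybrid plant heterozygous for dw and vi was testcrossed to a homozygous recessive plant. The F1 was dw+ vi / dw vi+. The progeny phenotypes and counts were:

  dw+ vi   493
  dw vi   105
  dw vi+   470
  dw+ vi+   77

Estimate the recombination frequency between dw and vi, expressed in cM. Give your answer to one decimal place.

The recombinant classes are dw+ vi+ and dw vi: 77 + 105 = 182.
Recombination frequency = 182/1145 = 0.1590 ≈ 15.9%, i.e. 15.9 cM.

15.9 cM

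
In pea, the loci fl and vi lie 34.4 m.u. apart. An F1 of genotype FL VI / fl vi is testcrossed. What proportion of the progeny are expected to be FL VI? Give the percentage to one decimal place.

A map distance of 34.4 m.u. corresponds to a recombination frequency of 0.344.
The F1 is FL VI / fl vi, so FL VI is a parental gamete class with expected frequency (1 − r)/2 = 0.656/2 = 0.3280.
That is 0.3280 = 32.8% of the progeny.

32.8%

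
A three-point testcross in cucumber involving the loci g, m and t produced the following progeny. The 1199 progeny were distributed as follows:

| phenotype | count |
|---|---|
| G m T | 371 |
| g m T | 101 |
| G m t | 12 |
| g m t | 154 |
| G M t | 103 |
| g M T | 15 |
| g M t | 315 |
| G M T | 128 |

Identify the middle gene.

The two most frequent reciprocal classes, G m T and g M t, are the parental types, so the F1 was G m T / g M t.
The two rarest classes, G m t and g M T, are the double crossovers. Comparing them with the parentals, only the t allele has switched, so t is the middle locus and the order is m – t – g.

t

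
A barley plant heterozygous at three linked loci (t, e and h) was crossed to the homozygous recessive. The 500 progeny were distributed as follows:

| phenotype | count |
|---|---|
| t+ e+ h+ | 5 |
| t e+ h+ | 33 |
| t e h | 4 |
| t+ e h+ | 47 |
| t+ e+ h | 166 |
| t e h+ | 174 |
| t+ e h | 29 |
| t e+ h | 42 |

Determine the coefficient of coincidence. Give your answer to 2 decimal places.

0.65

The two most frequent reciprocal classes, t e h+ and t+ e+ h, are the parental types, so the F1 was t e h+ / t+ e+ h.
The two rarest classes, t e h and t+ e+ h+, are the double crossovers. Comparing them with the parentals, only the h allele has switched, so h is the middle locus and the order is t – h – e.
t–h: (89 + 9)/500 = 0.1960; h–e: (62 + 9)/500 = 0.1420.
Expected DCO frequency = 0.1960 × 0.1420 ≈ 0.02783; observed = 9/500 ≈ 0.01800.
Coefficient of coincidence = 0.01800/0.02783 ≈ 0.65.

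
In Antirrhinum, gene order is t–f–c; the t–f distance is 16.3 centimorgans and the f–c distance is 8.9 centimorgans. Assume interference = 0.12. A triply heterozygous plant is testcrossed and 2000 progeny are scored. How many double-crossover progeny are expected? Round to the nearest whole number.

26

Map distances give recombination frequencies of 0.163 and 0.089 for the two intervals.
With interference 0.12 (so coincidence = 0.88), expected double-crossover frequency = 0.163 × 0.089 × 0.88 = 0.01277.
Expected number = 0.01277 × 2000 = 25.53 ≈ 26.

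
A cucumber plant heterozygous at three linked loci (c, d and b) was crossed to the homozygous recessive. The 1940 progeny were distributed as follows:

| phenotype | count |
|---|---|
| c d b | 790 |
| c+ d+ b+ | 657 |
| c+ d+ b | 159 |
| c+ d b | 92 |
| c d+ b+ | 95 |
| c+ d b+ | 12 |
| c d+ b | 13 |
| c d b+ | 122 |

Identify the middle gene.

The two most frequent reciprocal classes, c+ d+ b+ and c d b, are the parental types, so the F1 was c+ d+ b+ / c d b.
The two rarest classes, c+ d b+ and c d+ b, are the double crossovers. Comparing them with the parentals, only the d allele has switched, so d is the middle locus and the order is c – d – b.

d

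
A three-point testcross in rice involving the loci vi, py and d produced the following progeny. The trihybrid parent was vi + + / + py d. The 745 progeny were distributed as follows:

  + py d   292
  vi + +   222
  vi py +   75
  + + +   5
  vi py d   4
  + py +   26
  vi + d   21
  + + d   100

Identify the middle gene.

The two rarest classes, + + + and vi py d, are the double crossovers. Comparing them with the parentals, only the vi allele has switched, so vi is the middle locus and the order is d – vi – py.

vi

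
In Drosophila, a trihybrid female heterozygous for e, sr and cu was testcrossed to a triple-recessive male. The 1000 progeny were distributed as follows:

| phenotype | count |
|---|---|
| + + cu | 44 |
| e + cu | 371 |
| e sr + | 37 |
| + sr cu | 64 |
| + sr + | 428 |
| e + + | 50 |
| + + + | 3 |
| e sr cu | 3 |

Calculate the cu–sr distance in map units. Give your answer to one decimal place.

12.0 map units

The two most frequent reciprocal classes, e + cu and + sr +, are the parental types, so the F1 was e + cu / + sr +.
The two rarest classes, e sr cu and + + +, are the double crossovers. Comparing them with the parentals, only the sr allele has switched, so sr is the middle locus and the order is e – sr – cu.
Crossovers in the sr–cu interval produce the single-crossover classes e + + and + sr cu (50 + 64 = 114) plus the double crossovers (6).
RF(sr–cu) = (114 + 6) / 1000 = 120/1000 = 0.1200 → 12.0 map units.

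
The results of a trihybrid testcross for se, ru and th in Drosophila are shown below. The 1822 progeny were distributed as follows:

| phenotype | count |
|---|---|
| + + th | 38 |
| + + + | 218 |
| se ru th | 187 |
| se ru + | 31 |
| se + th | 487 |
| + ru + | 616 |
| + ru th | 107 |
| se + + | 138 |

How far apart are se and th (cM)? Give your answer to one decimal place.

The two most frequent reciprocal classes, se + th and + ru +, are the parental types, so the F1 was se + th / + ru +.
The two rarest classes, + + th and se ru +, are the double crossovers. Comparing them with the parentals, only the se allele has switched, so se is the middle locus and the order is ru – se – th.
Crossovers in the se–th interval produce the single-crossover classes se + + and + ru th (138 + 107 = 245) plus the double crossovers (69).
RF(se–th) = (245 + 69) / 1822 = 314/1822 = 0.1723 → 17.2 cM.

17.2 cM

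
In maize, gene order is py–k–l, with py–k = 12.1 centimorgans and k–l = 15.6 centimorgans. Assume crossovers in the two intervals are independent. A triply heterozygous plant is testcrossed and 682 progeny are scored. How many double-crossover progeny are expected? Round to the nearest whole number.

Map distances give recombination frequencies of 0.121 and 0.156 for the two intervals.
With no interference, expected double-crossover frequency = 0.121 × 0.156 = 0.01888.
Expected number = 0.01888 × 682 = 12.87 ≈ 13.

13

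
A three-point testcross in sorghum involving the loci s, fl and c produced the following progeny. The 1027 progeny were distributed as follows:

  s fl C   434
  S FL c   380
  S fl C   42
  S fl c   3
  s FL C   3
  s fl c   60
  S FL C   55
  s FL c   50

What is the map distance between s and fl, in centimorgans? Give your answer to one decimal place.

9.5 centimorgans

The two most frequent reciprocal classes, S FL c and s fl C, are the parental types, so the F1 was S FL c / s fl C.
The two rarest classes, S fl c and s FL C, are the double crossovers. Comparing them with the parentals, only the fl allele has switched, so fl is the middle locus and the order is s – fl – c.
Crossovers in the s–fl interval produce the single-crossover classes s FL c and S fl C (50 + 42 = 92) plus the double crossovers (6).
RF(s–fl) = (92 + 6) / 1027 = 98/1027 = 0.0954 → 9.5 centimorgans.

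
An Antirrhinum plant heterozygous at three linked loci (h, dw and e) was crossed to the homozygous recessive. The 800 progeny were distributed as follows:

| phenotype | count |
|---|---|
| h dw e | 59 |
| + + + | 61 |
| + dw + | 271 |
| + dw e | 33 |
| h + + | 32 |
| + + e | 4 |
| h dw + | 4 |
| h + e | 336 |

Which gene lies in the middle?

h

The two most frequent reciprocal classes, + dw + and h + e, are the parental types, so the F1 was + dw + / h + e.
The two rarest classes, h dw + and + + e, are the double crossovers. Comparing them with the parentals, only the h allele has switched, so h is the middle locus and the order is e – h – dw.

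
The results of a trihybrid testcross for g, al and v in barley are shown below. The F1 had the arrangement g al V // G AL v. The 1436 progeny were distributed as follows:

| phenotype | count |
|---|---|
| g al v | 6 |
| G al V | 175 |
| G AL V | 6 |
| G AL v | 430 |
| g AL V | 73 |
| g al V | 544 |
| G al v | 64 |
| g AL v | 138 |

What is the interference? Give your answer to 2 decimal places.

The two rarest classes, g al v and G AL V, are the double crossovers. Comparing them with the parentals, only the v allele has switched, so v is the middle locus and the order is g – v – al.
g–v: (313 + 12)/1436 = 0.2263; v–al: (137 + 12)/1436 = 0.1038.
Expected DCO frequency = 0.2263 × 0.1038 ≈ 0.02349; observed = 12/1436 ≈ 0.00836.
Coefficient of coincidence = 0.00836/0.02349 ≈ 0.36; interference = 1 − 0.36 = 0.64.

0.64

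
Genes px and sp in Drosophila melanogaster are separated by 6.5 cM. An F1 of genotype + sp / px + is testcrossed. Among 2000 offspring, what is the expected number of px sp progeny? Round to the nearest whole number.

A map distance of 6.5 cM corresponds to a recombination frequency of 0.065.
The F1 is + sp / px +, so px sp is a recombinant gamete class with expected frequency r/2 = 0.065/2 = 0.0325.
Expected number = 0.0325 × 2000 = 65.00 ≈ 65.

65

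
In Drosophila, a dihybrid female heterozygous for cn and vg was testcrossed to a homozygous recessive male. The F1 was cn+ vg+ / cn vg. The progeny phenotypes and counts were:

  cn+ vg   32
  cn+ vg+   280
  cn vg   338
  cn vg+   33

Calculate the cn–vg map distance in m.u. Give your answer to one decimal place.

9.5 m.u.

The recombinant classes are cn+ vg and cn vg+: 32 + 33 = 65.
Recombination frequency = 65/683 = 0.0952 ≈ 9.5%, i.e. 9.5 m.u.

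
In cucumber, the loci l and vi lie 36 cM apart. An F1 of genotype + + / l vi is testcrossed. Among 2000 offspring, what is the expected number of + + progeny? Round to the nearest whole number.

640

A map distance of 36 cM corresponds to a recombination frequency of 0.360.
The F1 is + + / l vi, so + + is a parental gamete class with expected frequency (1 − r)/2 = 0.640/2 = 0.3200.
Expected number = 0.3200 × 2000 = 640.00 ≈ 640.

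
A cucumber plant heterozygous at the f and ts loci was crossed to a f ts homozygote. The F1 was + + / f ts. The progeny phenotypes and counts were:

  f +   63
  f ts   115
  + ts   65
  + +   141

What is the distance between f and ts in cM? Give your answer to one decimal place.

The recombinant classes are + ts and f +: 65 + 63 = 128.
Recombination frequency = 128/384 = 0.3333 ≈ 33.3%, i.e. 33.3 cM.

33.3 cM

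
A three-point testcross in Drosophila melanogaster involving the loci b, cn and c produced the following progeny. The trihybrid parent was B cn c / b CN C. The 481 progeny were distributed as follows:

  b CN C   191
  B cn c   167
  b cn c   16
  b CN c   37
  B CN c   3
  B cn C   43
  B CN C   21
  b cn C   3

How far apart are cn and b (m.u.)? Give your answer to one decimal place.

The two rarest classes, B CN c and b cn C, are the double crossovers. Comparing them with the parentals, only the cn allele has switched, so cn is the middle locus and the order is c – cn – b.
Crossovers in the cn–b interval produce the single-crossover classes b cn c and B CN C (16 + 21 = 37) plus the double crossovers (6).
RF(cn–b) = (37 + 6) / 481 = 43/481 = 0.0894 → 8.9 m.u.

8.9 m.u.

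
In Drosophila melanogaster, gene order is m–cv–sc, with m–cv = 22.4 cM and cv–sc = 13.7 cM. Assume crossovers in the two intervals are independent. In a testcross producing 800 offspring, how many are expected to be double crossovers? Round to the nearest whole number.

25

Map distances give recombination frequencies of 0.224 and 0.137 for the two intervals.
With no interference, expected double-crossover frequency = 0.224 × 0.137 = 0.03069.
Expected number = 0.03069 × 800 = 24.55 ≈ 25.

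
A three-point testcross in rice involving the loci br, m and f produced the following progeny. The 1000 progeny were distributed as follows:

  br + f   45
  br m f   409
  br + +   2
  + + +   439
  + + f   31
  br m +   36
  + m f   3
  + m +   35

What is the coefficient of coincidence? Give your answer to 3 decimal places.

0.817

The two most frequent reciprocal classes, br m f and + + +, are the parental types, so the F1 was br m f / + + +.
The two rarest classes, + m f and br + +, are the double crossovers. Comparing them with the parentals, only the br allele has switched, so br is the middle locus and the order is f – br – m.
f–br: (67 + 5)/1000 = 0.0720; br–m: (80 + 5)/1000 = 0.0850.
Expected DCO frequency = 0.0720 × 0.0850 ≈ 0.00612; observed = 5/1000 ≈ 0.00500.
Coefficient of coincidence = 0.00500/0.00612 ≈ 0.817.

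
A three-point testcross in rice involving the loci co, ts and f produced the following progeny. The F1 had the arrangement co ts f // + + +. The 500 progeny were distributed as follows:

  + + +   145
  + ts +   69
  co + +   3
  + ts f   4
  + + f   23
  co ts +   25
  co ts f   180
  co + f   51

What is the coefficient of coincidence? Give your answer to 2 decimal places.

The two rarest classes, + ts f and co + +, are the double crossovers. Comparing them with the parentals, only the co allele has switched, so co is the middle locus and the order is f – co – ts.
f–co: (48 + 7)/500 = 0.1100; co–ts: (120 + 7)/500 = 0.2540.
Expected DCO frequency = 0.1100 × 0.2540 ≈ 0.02794; observed = 7/500 ≈ 0.01400.
Coefficient of coincidence = 0.01400/0.02794 ≈ 0.50.

0.50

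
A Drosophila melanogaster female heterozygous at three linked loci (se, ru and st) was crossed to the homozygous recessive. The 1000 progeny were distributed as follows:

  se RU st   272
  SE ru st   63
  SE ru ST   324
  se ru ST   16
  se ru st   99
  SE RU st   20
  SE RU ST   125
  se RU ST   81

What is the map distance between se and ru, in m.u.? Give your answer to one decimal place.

26.0 m.u.

The two most frequent reciprocal classes, se RU st and SE ru ST, are the parental types, so the F1 was se RU st / SE ru ST.
The two rarest classes, SE RU st and se ru ST, are the double crossovers. Comparing them with the parentals, only the se allele has switched, so se is the middle locus and the order is ru – se – st.
Crossovers in the ru–se interval produce the single-crossover classes se ru st and SE RU ST (99 + 125 = 224) plus the double crossovers (36).
RF(ru–se) = (224 + 36) / 1000 = 260/1000 = 0.2600 → 26.0 m.u.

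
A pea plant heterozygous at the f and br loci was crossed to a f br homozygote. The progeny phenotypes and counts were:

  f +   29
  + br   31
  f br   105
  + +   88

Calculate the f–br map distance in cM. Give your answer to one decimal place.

The two most frequent classes, + + (88) and f br (105), are the parental types, so the F1 was + + / f br.
The recombinant classes are + br and f +: 31 + 29 = 60.
Recombination frequency = 60/253 = 0.2372 ≈ 23.7%, i.e. 23.7 cM.

23.7 cM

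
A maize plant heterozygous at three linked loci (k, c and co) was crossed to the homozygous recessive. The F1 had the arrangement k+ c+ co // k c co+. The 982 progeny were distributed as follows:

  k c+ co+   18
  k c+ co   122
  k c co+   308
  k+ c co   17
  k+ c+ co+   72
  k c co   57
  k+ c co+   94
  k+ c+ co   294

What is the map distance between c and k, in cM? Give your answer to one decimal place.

The two rarest classes, k+ c co and k c+ co+, are the double crossovers. Comparing them with the parentals, only the c allele has switched, so c is the middle locus and the order is k – c – co.
Crossovers in the k–c interval produce the single-crossover classes k c+ co and k+ c co+ (122 + 94 = 216) plus the double crossovers (35).
RF(k–c) = (216 + 35) / 982 = 251/982 = 0.2556 → 25.6 cM.

25.6 cM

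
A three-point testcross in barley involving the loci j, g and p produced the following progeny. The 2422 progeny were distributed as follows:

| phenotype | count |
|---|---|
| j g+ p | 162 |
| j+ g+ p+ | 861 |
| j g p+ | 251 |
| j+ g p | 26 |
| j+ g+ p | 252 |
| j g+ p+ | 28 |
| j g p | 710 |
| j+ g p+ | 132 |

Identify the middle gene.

The two most frequent reciprocal classes, j g p and j+ g+ p+, are the parental types, so the F1 was j g p / j+ g+ p+.
The two rarest classes, j+ g p and j g+ p+, are the double crossovers. Comparing them with the parentals, only the j allele has switched, so j is the middle locus and the order is g – j – p.

j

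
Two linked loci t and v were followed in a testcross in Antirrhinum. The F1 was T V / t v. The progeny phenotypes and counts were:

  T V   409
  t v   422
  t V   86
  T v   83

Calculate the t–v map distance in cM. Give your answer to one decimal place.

16.9 cM

The recombinant classes are T v and t V: 83 + 86 = 169.
Recombination frequency = 169/1000 = 0.1690 ≈ 16.9%, i.e. 16.9 cM.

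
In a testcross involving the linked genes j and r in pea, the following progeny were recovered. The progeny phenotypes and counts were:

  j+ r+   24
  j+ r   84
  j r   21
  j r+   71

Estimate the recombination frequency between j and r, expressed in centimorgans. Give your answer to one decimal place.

22.5 centimorgans

The two most frequent classes, j+ r (84) and j r+ (71), are the parental types, so the F1 was j+ r / j r+.
The recombinant classes are j+ r+ and j r: 24 + 21 = 45.
Recombination frequency = 45/200 = 0.2250 ≈ 22.5%, i.e. 22.5 centimorgans.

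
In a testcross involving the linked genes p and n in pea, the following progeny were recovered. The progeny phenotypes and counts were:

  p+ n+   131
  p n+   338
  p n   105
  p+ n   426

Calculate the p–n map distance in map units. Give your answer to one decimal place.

23.6 map units

The two most frequent classes, p+ n (426) and p n+ (338), are the parental types, so the F1 was p+ n / p n+.
The recombinant classes are p+ n+ and p n: 131 + 105 = 236.
Recombination frequency = 236/1000 = 0.2360 ≈ 23.6%, i.e. 23.6 map units.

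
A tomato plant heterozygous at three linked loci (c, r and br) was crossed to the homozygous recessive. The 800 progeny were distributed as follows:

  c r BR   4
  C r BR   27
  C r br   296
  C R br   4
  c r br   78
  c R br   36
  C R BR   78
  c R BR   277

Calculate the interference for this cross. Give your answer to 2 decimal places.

The two most frequent reciprocal classes, C r br and c R BR, are the parental types, so the F1 was C r br / c R BR.
The two rarest classes, C R br and c r BR, are the double crossovers. Comparing them with the parentals, only the r allele has switched, so r is the middle locus and the order is br – r – c.
br–r: (63 + 8)/800 = 0.0887; r–c: (156 + 8)/800 = 0.2050.
Expected DCO frequency = 0.0887 × 0.2050 ≈ 0.01818; observed = 8/800 ≈ 0.01000.
Coefficient of coincidence = 0.01000/0.01818 ≈ 0.55; interference = 1 − 0.55 = 0.45.

0.45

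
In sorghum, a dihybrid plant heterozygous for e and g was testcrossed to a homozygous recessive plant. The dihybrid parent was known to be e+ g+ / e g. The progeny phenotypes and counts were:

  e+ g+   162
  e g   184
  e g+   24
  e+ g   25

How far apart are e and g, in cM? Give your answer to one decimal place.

12.4 cM

The recombinant classes are e+ g and e g+: 25 + 24 = 49.
Recombination frequency = 49/395 = 0.1241 ≈ 12.4%, i.e. 12.4 cM.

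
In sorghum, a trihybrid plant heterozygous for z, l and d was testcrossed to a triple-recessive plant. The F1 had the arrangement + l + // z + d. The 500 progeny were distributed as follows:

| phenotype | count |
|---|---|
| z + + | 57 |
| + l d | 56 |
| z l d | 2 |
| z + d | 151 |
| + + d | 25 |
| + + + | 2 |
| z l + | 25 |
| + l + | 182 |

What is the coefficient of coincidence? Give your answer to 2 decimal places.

0.32

The two rarest classes, + + + and z l d, are the double crossovers. Comparing them with the parentals, only the l allele has switched, so l is the middle locus and the order is d – l – z.
d–l: (113 + 4)/500 = 0.2340; l–z: (50 + 4)/500 = 0.1080.
Expected DCO frequency = 0.2340 × 0.1080 ≈ 0.02527; observed = 4/500 ≈ 0.00800.
Coefficient of coincidence = 0.00800/0.02527 ≈ 0.32.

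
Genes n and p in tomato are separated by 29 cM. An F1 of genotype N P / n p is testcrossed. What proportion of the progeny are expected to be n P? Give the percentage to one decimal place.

A map distance of 29 cM corresponds to a recombination frequency of 0.290.
The F1 is N P / n p, so n P is a recombinant gamete class with expected frequency r/2 = 0.290/2 = 0.1450.
That is 0.1450 = 14.5% of the progeny.

14.5%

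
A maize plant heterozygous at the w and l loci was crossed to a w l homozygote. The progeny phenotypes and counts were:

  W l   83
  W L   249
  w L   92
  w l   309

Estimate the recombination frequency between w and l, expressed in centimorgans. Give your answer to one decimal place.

The two most frequent classes, W L (249) and w l (309), are the parental types, so the F1 was W L / w l.
The recombinant classes are W l and w L: 83 + 92 = 175.
Recombination frequency = 175/733 = 0.2387 ≈ 23.9%, i.e. 23.9 centimorgans.

23.9 centimorgans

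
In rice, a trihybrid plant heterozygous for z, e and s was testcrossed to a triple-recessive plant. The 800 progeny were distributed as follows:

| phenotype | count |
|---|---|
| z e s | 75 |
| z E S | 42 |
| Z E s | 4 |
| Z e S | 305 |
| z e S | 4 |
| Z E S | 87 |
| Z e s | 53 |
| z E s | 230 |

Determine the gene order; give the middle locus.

The two most frequent reciprocal classes, Z e S and z E s, are the parental types, so the F1 was Z e S / z E s.
The two rarest classes, z e S and Z E s, are the double crossovers. Comparing them with the parentals, only the z allele has switched, so z is the middle locus and the order is e – z – s.

z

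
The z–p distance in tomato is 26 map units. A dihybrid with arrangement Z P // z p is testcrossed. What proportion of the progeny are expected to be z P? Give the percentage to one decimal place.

13.0%

A map distance of 26 map units corresponds to a recombination frequency of 0.260.
The F1 is Z P / z p, so z P is a recombinant gamete class with expected frequency r/2 = 0.260/2 = 0.1300.
That is 0.1300 = 13.0% of the progeny.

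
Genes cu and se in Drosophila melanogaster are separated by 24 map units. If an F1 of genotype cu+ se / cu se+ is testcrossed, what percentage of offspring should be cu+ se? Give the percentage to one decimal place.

38.0%

A map distance of 24 map units corresponds to a recombination frequency of 0.240.
The F1 is cu+ se / cu se+, so cu+ se is a parental gamete class with expected frequency (1 − r)/2 = 0.760/2 = 0.3800.
That is 0.3800 = 38.0% of the progeny.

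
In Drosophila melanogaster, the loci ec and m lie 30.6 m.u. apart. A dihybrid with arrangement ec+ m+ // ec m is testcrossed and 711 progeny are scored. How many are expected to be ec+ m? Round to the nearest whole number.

109

A map distance of 30.6 m.u. corresponds to a recombination frequency of 0.306.
The F1 is ec+ m+ / ec m, so ec+ m is a recombinant gamete class with expected frequency r/2 = 0.306/2 = 0.1530.
Expected number = 0.1530 × 711 = 108.78 ≈ 109.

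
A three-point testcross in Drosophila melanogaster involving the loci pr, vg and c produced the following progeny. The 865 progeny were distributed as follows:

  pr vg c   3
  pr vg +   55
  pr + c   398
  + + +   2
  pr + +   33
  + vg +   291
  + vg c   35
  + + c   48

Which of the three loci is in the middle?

vg

The two most frequent reciprocal classes, + vg + and pr + c, are the parental types, so the F1 was + vg + / pr + c.
The two rarest classes, + + + and pr vg c, are the double crossovers. Comparing them with the parentals, only the vg allele has switched, so vg is the middle locus and the order is pr – vg – c.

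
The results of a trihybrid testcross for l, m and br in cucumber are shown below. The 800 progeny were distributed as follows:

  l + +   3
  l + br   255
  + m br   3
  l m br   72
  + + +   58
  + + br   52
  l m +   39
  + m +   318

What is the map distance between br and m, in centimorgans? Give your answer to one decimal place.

17.0 centimorgans

The two most frequent reciprocal classes, + m + and l + br, are the parental types, so the F1 was + m + / l + br.
The two rarest classes, + m br and l + +, are the double crossovers. Comparing them with the parentals, only the br allele has switched, so br is the middle locus and the order is l – br – m.
Crossovers in the br–m interval produce the single-crossover classes + + + and l m br (58 + 72 = 130) plus the double crossovers (6).
RF(br–m) = (130 + 6) / 800 = 136/800 = 0.1700 → 17.0 centimorgans.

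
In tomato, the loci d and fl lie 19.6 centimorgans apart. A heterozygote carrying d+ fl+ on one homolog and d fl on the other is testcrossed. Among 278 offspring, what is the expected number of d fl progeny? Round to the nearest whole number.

A map distance of 19.6 centimorgans corresponds to a recombination frequency of 0.196.
The F1 is d+ fl+ / d fl, so d fl is a parental gamete class with expected frequency (1 − r)/2 = 0.804/2 = 0.4020.
Expected number = 0.4020 × 278 = 111.76 ≈ 112.

112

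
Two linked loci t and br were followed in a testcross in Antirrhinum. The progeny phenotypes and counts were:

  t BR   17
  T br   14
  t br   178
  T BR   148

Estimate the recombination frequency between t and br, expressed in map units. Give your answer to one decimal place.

8.7 map units

The two most frequent classes, T BR (148) and t br (178), are the parental types, so the F1 was T BR / t br.
The recombinant classes are T br and t BR: 14 + 17 = 31.
Recombination frequency = 31/357 = 0.0868 ≈ 8.7%, i.e. 8.7 map units.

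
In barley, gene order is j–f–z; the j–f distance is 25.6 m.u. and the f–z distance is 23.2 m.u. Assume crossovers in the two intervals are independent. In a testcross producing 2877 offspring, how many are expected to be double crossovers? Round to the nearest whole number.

Map distances give recombination frequencies of 0.256 and 0.232 for the two intervals.
With no interference, expected double-crossover frequency = 0.256 × 0.232 = 0.05939.
Expected number = 0.05939 × 2877 = 170.87 ≈ 171.

171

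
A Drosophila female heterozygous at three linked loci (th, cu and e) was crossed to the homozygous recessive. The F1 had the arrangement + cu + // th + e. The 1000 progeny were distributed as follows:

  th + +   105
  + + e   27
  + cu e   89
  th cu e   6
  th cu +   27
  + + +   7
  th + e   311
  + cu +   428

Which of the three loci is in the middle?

cu

The two rarest classes, + + + and th cu e, are the double crossovers. Comparing them with the parentals, only the cu allele has switched, so cu is the middle locus and the order is e – cu – th.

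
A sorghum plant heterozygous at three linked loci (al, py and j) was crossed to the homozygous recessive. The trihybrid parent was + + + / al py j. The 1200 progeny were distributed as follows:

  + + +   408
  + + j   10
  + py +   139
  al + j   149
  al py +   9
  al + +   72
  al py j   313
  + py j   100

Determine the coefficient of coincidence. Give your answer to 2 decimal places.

0.39

The two rarest classes, + + j and al py +, are the double crossovers. Comparing them with the parentals, only the j allele has switched, so j is the middle locus and the order is py – j – al.
py–j: (288 + 19)/1200 = 0.2558; j–al: (172 + 19)/1200 = 0.1592.
Expected DCO frequency = 0.2558 × 0.1592 ≈ 0.04072; observed = 19/1200 ≈ 0.01583.
Coefficient of coincidence = 0.01583/0.04072 ≈ 0.39.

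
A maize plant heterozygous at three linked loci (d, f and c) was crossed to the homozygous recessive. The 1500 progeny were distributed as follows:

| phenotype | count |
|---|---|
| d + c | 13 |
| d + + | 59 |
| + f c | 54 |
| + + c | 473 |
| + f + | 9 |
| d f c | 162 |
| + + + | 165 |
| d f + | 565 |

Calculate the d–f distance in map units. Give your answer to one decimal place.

9.0 map units

The two most frequent reciprocal classes, d f + and + + c, are the parental types, so the F1 was d f + / + + c.
The two rarest classes, + f + and d + c, are the double crossovers. Comparing them with the parentals, only the d allele has switched, so d is the middle locus and the order is c – d – f.
Crossovers in the d–f interval produce the single-crossover classes d + + and + f c (59 + 54 = 113) plus the double crossovers (22).
RF(d–f) = (113 + 22) / 1500 = 135/1500 = 0.0900 → 9.0 map units.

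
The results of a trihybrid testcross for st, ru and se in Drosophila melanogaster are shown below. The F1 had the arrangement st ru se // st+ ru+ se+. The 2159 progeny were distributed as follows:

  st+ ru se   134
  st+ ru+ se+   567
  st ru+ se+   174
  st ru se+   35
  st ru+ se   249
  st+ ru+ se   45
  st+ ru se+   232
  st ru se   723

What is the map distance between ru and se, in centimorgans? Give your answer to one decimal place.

The two rarest classes, st ru se+ and st+ ru+ se, are the double crossovers. Comparing them with the parentals, only the se allele has switched, so se is the middle locus and the order is ru – se – st.
Crossovers in the ru–se interval produce the single-crossover classes st ru+ se and st+ ru se+ (249 + 232 = 481) plus the double crossovers (80).
RF(ru–se) = (481 + 80) / 2159 = 561/2159 = 0.2598 → 26.0 centimorgans.

26.0 centimorgans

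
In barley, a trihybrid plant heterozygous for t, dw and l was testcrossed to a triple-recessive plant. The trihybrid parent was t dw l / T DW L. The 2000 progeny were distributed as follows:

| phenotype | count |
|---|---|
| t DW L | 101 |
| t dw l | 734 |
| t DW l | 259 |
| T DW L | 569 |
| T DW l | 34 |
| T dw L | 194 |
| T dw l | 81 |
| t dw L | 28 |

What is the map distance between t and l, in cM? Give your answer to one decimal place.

The two rarest classes, t dw L and T DW l, are the double crossovers. Comparing them with the parentals, only the l allele has switched, so l is the middle locus and the order is dw – l – t.
Crossovers in the l–t interval produce the single-crossover classes T dw l and t DW L (81 + 101 = 182) plus the double crossovers (62).
RF(l–t) = (182 + 62) / 2000 = 244/2000 = 0.1220 → 12.2 cM.

12.2 cM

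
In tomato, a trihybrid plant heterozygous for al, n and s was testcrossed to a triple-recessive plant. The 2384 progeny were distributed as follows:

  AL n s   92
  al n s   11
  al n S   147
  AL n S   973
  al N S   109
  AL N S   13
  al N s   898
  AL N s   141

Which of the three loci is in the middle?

The two most frequent reciprocal classes, AL n S and al N s, are the parental types, so the F1 was AL n S / al N s.
The two rarest classes, AL N S and al n s, are the double crossovers. Comparing them with the parentals, only the n allele has switched, so n is the middle locus and the order is al – n – s.

n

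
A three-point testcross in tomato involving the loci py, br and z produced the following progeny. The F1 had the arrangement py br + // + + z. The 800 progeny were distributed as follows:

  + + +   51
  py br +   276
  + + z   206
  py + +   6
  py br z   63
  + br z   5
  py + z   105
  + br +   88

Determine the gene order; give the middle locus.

br

The two rarest classes, py + + and + br z, are the double crossovers. Comparing them with the parentals, only the br allele has switched, so br is the middle locus and the order is py – br – z.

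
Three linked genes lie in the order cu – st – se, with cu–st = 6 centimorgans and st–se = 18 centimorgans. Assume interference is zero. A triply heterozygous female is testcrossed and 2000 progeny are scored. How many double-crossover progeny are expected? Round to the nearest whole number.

22

Map distances give recombination frequencies of 0.060 and 0.180 for the two intervals.
With no interference, expected double-crossover frequency = 0.060 × 0.180 = 0.01080.
Expected number = 0.01080 × 2000 = 21.60 ≈ 22.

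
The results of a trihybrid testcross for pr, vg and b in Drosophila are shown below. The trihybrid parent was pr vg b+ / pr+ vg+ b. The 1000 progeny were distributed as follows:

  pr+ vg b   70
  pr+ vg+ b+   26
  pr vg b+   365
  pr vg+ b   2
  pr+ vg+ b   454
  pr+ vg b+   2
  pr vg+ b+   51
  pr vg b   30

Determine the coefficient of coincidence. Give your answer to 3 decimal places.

The two rarest classes, pr+ vg b+ and pr vg+ b, are the double crossovers. Comparing them with the parentals, only the pr allele has switched, so pr is the middle locus and the order is b – pr – vg.
b–pr: (56 + 4)/1000 = 0.0600; pr–vg: (121 + 4)/1000 = 0.1250.
Expected DCO frequency = 0.0600 × 0.1250 ≈ 0.00750; observed = 4/1000 ≈ 0.00400.
Coefficient of coincidence = 0.00400/0.00750 ≈ 0.533.

0.533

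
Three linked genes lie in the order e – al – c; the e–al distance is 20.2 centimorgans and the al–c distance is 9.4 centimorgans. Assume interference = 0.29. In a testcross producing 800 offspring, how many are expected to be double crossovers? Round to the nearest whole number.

Map distances give recombination frequencies of 0.202 and 0.094 for the two intervals.
With interference 0.29 (so coincidence = 0.71), expected double-crossover frequency = 0.202 × 0.094 × 0.71 = 0.01348.
Expected number = 0.01348 × 800 = 10.79 ≈ 11.

11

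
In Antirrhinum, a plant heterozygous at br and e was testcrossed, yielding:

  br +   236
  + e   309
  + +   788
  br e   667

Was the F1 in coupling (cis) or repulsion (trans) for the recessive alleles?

The two most frequent classes are + + (788) and br e (667); these are the parental (non-recombinant) types.
So the F1 carried + + on one chromosome and br e on the other — the recessive alleles are on the same chromosome (cis / coupling).

cis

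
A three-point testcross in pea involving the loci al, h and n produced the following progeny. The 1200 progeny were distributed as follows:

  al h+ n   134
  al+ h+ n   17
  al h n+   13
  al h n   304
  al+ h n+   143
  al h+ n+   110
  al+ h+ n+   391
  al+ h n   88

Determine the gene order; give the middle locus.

The two most frequent reciprocal classes, al+ h+ n+ and al h n, are the parental types, so the F1 was al+ h+ n+ / al h n.
The two rarest classes, al+ h+ n and al h n+, are the double crossovers. Comparing them with the parentals, only the n allele has switched, so n is the middle locus and the order is h – n – al.

n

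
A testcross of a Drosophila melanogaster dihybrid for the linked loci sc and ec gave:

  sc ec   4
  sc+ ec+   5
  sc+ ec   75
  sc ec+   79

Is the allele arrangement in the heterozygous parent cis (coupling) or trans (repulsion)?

trans

The two most frequent classes are sc+ ec (75) and sc ec+ (79); these are the parental (non-recombinant) types.
So the F1 carried sc+ ec on one chromosome and sc ec+ on the other — the recessive alleles are on opposite chromosomes (trans / repulsion).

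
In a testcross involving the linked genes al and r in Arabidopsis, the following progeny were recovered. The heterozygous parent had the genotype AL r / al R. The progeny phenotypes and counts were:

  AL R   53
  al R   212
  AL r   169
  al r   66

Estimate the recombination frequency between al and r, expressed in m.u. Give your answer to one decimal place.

23.8 m.u.

The recombinant classes are AL R and al r: 53 + 66 = 119.
Recombination frequency = 119/500 = 0.2380 ≈ 23.8%, i.e. 23.8 m.u.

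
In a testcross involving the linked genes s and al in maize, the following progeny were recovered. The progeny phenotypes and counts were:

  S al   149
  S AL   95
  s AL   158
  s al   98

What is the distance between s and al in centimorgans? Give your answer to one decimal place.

The two most frequent classes, S al (149) and s AL (158), are the parental types, so the F1 was S al / s AL.
The recombinant classes are S AL and s al: 95 + 98 = 193.
Recombination frequency = 193/500 = 0.3860 ≈ 38.6%, i.e. 38.6 centimorgans.

38.6 centimorgans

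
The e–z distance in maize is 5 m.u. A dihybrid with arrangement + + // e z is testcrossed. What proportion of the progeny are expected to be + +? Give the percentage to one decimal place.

A map distance of 5 m.u. corresponds to a recombination frequency of 0.050.
The F1 is + + / e z, so + + is a parental gamete class with expected frequency (1 − r)/2 = 0.950/2 = 0.4750.
That is 0.4750 = 47.5% of the progeny.

47.5%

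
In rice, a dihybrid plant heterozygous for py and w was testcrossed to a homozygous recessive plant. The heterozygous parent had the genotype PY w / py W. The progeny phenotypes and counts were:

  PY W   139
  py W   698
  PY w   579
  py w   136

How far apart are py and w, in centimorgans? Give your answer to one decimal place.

17.7 centimorgans

The recombinant classes are PY W and py w: 139 + 136 = 275.
Recombination frequency = 275/1552 = 0.1772 ≈ 17.7%, i.e. 17.7 centimorgans.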